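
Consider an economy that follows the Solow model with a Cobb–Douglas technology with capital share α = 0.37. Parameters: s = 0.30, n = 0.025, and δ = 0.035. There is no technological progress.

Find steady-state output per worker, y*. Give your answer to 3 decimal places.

Steady state requires s·f(k) = (n + δ)·k, i.e. s·k^α = (n + δ)·k.
Dividing both sides by k: k^(1−α) = s / (n + δ).
k^0.63 = 0.30 / (0.025 + 0.035) = 0.30 / 0.060 = 5.0000
k* = 5.0000^(1/0.63) ≈ 12.8670
y* = (k*)^α = 12.8670^0.37 ≈ 2.5734

y* = 2.573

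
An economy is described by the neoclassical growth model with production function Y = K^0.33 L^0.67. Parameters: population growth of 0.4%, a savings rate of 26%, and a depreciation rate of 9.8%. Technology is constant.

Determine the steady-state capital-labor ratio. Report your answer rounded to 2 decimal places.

In steady state, investment equals break-even investment: s·k^α = (n + δ)·k.
Dividing both sides by k: k^(1−α) = s / (n + δ).
k^0.67 = 0.26 / (0.004 + 0.098) = 0.26 / 0.102 = 2.5490
k* = 2.5490^(1/0.67) ≈ 4.0413

k* ≈ 4.04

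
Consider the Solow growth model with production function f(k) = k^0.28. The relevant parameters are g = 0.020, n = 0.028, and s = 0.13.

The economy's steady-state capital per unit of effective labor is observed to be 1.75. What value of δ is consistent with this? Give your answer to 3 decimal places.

δ ≈ 0.039

At the steady state, Δk = 0, so s·k^α = (n + g + δ)·k.
So s / (n + g + δ) = (k*)^(1−α) = 1.75^0.72 = 1.4962.
Therefore n + g + δ = s / 1.4962 = 0.13 / 1.4962 = 0.0869, so δ = 0.0869 − 0.048 = 0.0389.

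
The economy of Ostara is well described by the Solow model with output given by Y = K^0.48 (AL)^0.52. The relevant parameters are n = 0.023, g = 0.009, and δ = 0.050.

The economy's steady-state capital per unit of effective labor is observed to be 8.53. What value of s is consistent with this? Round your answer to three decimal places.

s ≈ 0.250

In steady state, investment equals break-even investment: s·k^α = (n + g + δ)·k.
So s / (n + g + δ) = (k*)^(1−α) = 8.53^0.52 = 3.0486.
Therefore s = 3.0486 × (n + g + δ) = 3.0486 × 0.082 = 0.2500.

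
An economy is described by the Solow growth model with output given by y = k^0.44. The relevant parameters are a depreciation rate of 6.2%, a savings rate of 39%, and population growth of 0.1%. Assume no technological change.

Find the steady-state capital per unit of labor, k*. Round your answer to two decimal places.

Steady state requires s·f(k) = (n + δ)·k, i.e. s·k^α = (n + δ)·k.
Rearranging, k^(1−α) = s / (n + δ).
k^0.56 = 0.39 / (0.001 + 0.062) = 0.39 / 0.063 = 6.1905
k* = 6.1905^(1/0.56) ≈ 25.9296

k* = 25.93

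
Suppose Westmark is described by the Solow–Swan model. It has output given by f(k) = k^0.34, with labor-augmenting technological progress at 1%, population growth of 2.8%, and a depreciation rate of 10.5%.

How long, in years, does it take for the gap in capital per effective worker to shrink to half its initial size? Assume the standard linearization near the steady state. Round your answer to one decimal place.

Near the steady state the convergence rate is λ = (1 − α)(n + g + δ).
λ = (1 − 0.34) × 0.143 = 0.66 × 0.143 = 0.09438
Half-life = ln 2 / λ = 0.6931 / 0.09438 ≈ 7.34 years

about 7.3 years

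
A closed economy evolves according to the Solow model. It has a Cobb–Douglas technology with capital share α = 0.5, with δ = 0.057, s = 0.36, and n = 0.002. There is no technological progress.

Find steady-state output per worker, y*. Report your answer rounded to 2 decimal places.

Steady state requires s·f(k) = (n + δ)·k, i.e. s·k^α = (n + δ)·k.
Rearranging, k^(1−α) = s / (n + δ).
k^0.5 = 0.36 / (0.002 + 0.057) = 0.36 / 0.059 = 6.1017
k* = 6.1017^(1/0.5) ≈ 37.2307
y* = (k*)^α = 37.2307^0.5 ≈ 6.1017

y* = 6.10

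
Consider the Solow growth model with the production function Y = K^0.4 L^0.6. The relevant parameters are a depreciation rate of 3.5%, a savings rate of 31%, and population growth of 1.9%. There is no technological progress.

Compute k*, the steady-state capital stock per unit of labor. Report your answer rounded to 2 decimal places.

Steady state requires s·f(k) = (n + δ)·k, i.e. s·k^α = (n + δ)·k.
Rearranging, k^(1−α) = s / (n + δ).
k^0.6 = 0.31 / (0.019 + 0.035) = 0.31 / 0.054 = 5.7407
k* = 5.7407^(1/0.6) ≈ 18.4052

k* ≈ 18.41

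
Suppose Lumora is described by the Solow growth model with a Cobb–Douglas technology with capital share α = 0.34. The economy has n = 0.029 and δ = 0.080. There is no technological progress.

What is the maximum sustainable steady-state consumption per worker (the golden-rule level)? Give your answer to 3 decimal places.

At the golden rule, f'(k) = n + δ, so α·k^(α−1) = n + δ and k_gold = (α/(n + δ))^(1/(1−α)).
k_gold = (0.34/0.109)^(1/0.66) = 3.1193^1.5152 ≈ 5.6053
c_gold = f(k_gold) − (n + δ)·k_gold = 1.7969 − 0.109×5.6053 ≈ 1.1859

c_gold ≈ 1.186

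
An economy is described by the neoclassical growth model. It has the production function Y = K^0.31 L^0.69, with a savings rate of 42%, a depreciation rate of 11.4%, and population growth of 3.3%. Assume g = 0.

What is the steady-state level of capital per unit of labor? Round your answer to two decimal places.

k* ≈ 4.58

Steady state requires s·f(k) = (n + δ)·k, i.e. s·k^α = (n + δ)·k.
Rearranging, k^(1−α) = s / (n + δ).
k^0.69 = 0.42 / (0.033 + 0.114) = 0.42 / 0.147 = 2.8571
k* = 2.8571^(1/0.69) ≈ 4.5789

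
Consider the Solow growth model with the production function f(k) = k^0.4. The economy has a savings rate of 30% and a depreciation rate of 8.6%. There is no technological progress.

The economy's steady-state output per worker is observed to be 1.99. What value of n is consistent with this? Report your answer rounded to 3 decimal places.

n ≈ 0.021

Steady state requires s·f(k) = (n + δ)·k, i.e. s·k^α = (n + δ)·k.
Since y* = [s/(n + δ)]^(α/(1−α)), we have s/(n + δ) = (y*)^((1−α)/α) = 1.99^1.5 = 2.8072.
Therefore n + δ = s / 2.8072 = 0.30 / 2.8072 = 0.1069, so n = 0.1069 − 0.086 = 0.0209.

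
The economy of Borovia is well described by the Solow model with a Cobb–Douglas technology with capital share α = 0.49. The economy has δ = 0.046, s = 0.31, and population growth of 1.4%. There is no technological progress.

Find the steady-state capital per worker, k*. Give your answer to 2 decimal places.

k* ≈ 25.03

At the steady state, Δk = 0, so s·k^α = (n + δ)·k.
Rearranging, k^(1−α) = s / (n + δ).
k^0.51 = 0.31 / (0.014 + 0.046) = 0.31 / 0.060 = 5.1667
k* = 5.1667^(1/0.51) ≈ 25.0298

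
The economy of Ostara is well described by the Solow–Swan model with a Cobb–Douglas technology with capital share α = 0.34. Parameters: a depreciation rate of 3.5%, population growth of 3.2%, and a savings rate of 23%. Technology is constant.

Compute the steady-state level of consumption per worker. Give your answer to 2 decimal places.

In steady state, investment equals break-even investment: s·k^α = (n + δ)·k.
Rearranging, k^(1−α) = s / (n + δ).
k^0.66 = 0.23 / (0.032 + 0.035) = 0.23 / 0.067 = 3.4328
k* = 3.4328^(1/0.66) ≈ 6.4802
y* = (k*)^α = 6.4802^0.34 ≈ 1.8877
c* = (1 − s)·y* = (1 − 0.23) × 1.8877 ≈ 1.4535

c* = 1.45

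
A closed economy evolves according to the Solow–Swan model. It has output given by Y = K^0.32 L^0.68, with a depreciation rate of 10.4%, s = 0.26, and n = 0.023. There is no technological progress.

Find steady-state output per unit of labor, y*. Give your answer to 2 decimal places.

y* = 1.40

At the steady state, Δk = 0, so s·k^α = (n + δ)·k.
Dividing both sides by k: k^(1−α) = s / (n + δ).
k^0.68 = 0.26 / (0.023 + 0.104) = 0.26 / 0.127 = 2.0472
k* = 2.0472^(1/0.68) ≈ 2.8681
y* = (k*)^α = 2.8681^0.32 ≈ 1.4010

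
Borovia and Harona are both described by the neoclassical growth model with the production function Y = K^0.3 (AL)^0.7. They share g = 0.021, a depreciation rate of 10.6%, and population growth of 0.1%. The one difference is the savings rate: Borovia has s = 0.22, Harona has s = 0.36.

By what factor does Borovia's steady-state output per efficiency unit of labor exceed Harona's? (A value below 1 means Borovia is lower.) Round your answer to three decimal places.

Steady-state y* = [s/(n + g + δ)]^(α/(1−α)), so the ratio is [ (s_B/(n + g + δ)_B) / (s_H/(n + g + δ)_H) ]^0.4286.
s_B/(n + g + δ)_B = 0.22/0.128 = 1.7188; s_H/(n + g + δ)_H = 0.36/0.128 = 2.8125.
Ratio = (1.7188/2.8125)^0.4286 = 0.6111^0.4286 ≈ 0.8097

ratio ≈ 0.810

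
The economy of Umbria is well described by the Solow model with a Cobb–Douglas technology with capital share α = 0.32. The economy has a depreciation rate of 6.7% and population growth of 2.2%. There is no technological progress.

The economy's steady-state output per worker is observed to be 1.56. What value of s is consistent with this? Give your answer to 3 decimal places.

s ≈ 0.229

In steady state, investment equals break-even investment: s·k^α = (n + δ)·k.
Since y* = [s/(n + δ)]^(α/(1−α)), we have s/(n + δ) = (y*)^((1−α)/α) = 1.56^2.125 = 2.5727.
Therefore s = 2.5727 × (n + δ) = 2.5727 × 0.089 = 0.2290.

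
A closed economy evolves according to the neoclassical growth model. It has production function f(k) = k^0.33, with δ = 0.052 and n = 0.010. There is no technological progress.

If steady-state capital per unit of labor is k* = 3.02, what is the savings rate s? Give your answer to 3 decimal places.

At the steady state, Δk = 0, so s·k^α = (n + δ)·k.
So s / (n + δ) = (k*)^(1−α) = 3.02^0.67 = 2.0970.
Therefore s = 2.0970 × (n + δ) = 2.0970 × 0.062 = 0.1300.

s ≈ 0.130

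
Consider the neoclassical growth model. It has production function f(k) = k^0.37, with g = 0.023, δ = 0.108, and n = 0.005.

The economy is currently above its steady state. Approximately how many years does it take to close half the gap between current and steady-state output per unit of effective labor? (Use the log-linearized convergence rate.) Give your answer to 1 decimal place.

half-life ≈ 8.1 years

Near the steady state the convergence rate is λ = (1 − α)(n + g + δ).
λ = (1 − 0.37) × 0.136 = 0.63 × 0.136 = 0.08568
Half-life = ln 2 / λ = 0.6931 / 0.08568 ≈ 8.09 years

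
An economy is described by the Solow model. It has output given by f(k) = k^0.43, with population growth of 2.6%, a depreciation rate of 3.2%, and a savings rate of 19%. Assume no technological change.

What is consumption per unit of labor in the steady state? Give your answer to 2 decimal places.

In steady state, investment equals break-even investment: s·k^α = (n + δ)·k.
Rearranging, k^(1−α) = s / (n + δ).
k^0.57 = 0.19 / (0.026 + 0.032) = 0.19 / 0.058 = 3.2759
k* = 3.2759^(1/0.57) ≈ 8.0184
y* = (k*)^α = 8.0184^0.43 ≈ 2.4477
c* = (1 − s)·y* = (1 − 0.19) × 2.4477 ≈ 1.9826

c* = 1.98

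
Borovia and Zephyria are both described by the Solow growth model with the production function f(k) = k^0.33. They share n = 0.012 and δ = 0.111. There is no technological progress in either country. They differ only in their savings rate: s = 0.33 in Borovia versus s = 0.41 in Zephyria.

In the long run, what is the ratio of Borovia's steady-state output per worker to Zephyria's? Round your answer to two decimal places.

ratio ≈ 0.90

Steady-state y* = [s/(n + δ)]^(α/(1−α)), so the ratio is [ (s_B/(n + δ)_B) / (s_Z/(n + δ)_Z) ]^0.4925.
s_B/(n + δ)_B = 0.33/0.123 = 2.6829; s_Z/(n + δ)_Z = 0.41/0.123 = 3.3333.
Ratio = (2.6829/3.3333)^0.4925 = 0.8049^0.4925 ≈ 0.8986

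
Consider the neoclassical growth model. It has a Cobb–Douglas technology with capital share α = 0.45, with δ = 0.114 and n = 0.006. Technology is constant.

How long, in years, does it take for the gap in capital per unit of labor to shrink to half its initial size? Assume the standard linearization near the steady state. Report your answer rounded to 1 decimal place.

Near the steady state the convergence rate is λ = (1 − α)(n + δ).
λ = (1 − 0.45) × 0.120 = 0.55 × 0.120 = 0.0660
Half-life = ln 2 / λ = 0.6931 / 0.0660 ≈ 10.50 years

half-life ≈ 10.5 years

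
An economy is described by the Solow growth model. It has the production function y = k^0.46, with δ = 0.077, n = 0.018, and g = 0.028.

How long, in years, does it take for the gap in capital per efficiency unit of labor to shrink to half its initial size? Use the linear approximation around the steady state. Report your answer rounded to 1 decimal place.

half-life ≈ 10.4 years

Near the steady state the convergence rate is λ = (1 − α)(n + g + δ).
λ = (1 − 0.46) × 0.123 = 0.54 × 0.123 = 0.06642
Half-life = ln 2 / λ = 0.6931 / 0.06642 ≈ 10.44 years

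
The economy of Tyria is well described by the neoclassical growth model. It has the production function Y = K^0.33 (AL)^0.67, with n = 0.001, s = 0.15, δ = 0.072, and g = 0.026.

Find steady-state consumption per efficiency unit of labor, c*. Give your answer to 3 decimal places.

At the steady state, Δk = 0, so s·k^α = (n + g + δ)·k.
Rearranging, k^(1−α) = s / (n + g + δ).
k^0.67 = 0.15 / (0.001 + 0.026 + 0.072) = 0.15 / 0.099 = 1.5152
k* = 1.5152^(1/0.67) ≈ 1.8593
y* = (k*)^α = 1.8593^0.33 ≈ 1.2271
c* = (1 − s)·y* = (1 − 0.15) × 1.2271 ≈ 1.0430

c* ≈ 1.043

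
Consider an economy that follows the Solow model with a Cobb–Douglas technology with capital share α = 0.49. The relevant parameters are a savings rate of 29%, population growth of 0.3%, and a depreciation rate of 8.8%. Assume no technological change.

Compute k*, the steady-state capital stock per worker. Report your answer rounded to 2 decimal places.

k* ≈ 9.70

In steady state, investment equals break-even investment: s·k^α = (n + δ)·k.
Dividing both sides by k: k^(1−α) = s / (n + δ).
k^0.51 = 0.29 / (0.003 + 0.088) = 0.29 / 0.091 = 3.1868
k* = 3.1868^(1/0.51) ≈ 9.7044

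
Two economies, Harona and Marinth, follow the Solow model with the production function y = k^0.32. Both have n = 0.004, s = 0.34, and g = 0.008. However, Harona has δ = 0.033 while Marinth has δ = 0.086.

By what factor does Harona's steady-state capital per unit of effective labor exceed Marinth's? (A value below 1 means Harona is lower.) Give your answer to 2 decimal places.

ratio ≈ 3.14

Steady-state k* = [s/(n + g + δ)]^(1/(1−α)), so the ratio is [ (s_H/(n + g + δ)_H) / (s_M/(n + g + δ)_M) ]^1.4706.
s_H/(n + g + δ)_H = 0.34/0.045 = 7.5556; s_M/(n + g + δ)_M = 0.34/0.098 = 3.4694.
Ratio = (7.5556/3.4694)^1.4706 = 2.1778^1.4706 ≈ 3.1412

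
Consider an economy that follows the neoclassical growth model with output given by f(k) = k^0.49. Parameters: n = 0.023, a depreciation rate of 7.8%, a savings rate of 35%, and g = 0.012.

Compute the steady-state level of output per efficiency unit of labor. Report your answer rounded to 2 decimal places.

y* = 2.96

Steady state requires s·f(k) = (n + g + δ)·k, i.e. s·k^α = (n + g + δ)·k.
Dividing both sides by k: k^(1−α) = s / (n + g + δ).
k^0.51 = 0.35 / (0.023 + 0.012 + 0.078) = 0.35 / 0.113 = 3.0973
k* = 3.0973^(1/0.51) ≈ 9.1772
y* = (k*)^α = 9.1772^0.49 ≈ 2.9630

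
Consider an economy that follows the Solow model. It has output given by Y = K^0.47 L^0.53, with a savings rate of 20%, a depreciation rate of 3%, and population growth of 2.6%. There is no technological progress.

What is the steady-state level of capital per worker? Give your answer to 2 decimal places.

In steady state, investment equals break-even investment: s·k^α = (n + δ)·k.
Rearranging, k^(1−α) = s / (n + δ).
k^0.53 = 0.20 / (0.026 + 0.030) = 0.20 / 0.056 = 3.5714
k* = 3.5714^(1/0.53) ≈ 11.0431

k* = 11.04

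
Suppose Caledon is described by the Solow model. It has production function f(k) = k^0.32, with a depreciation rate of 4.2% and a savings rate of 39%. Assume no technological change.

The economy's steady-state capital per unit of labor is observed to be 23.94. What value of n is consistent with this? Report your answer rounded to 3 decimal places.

n ≈ 0.003

At the steady state, Δk = 0, so s·k^α = (n + δ)·k.
So s / (n + δ) = (k*)^(1−α) = 23.94^0.68 = 8.6657.
Therefore n + δ = s / 8.6657 = 0.39 / 8.6657 = 0.0450, so n = 0.0450 − 0.042 = 0.0030.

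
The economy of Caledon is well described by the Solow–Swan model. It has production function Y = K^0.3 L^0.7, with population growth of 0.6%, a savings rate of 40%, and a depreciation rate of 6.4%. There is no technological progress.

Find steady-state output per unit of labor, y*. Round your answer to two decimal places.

At the steady state, Δk = 0, so s·k^α = (n + δ)·k.
Rearranging, k^(1−α) = s / (n + δ).
k^0.7 = 0.40 / (0.006 + 0.064) = 0.40 / 0.070 = 5.7143
k* = 5.7143^(1/0.7) ≈ 12.0608
y* = (k*)^α = 12.0608^0.3 ≈ 2.1106

y* = 2.11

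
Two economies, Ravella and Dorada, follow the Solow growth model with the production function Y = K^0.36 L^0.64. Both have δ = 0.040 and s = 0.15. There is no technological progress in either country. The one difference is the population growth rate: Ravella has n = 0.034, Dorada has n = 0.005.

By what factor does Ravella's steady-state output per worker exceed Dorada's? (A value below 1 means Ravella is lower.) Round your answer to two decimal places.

Steady-state y* = [s/(n + δ)]^(α/(1−α)), so the ratio is [ (s_R/(n + δ)_R) / (s_D/(n + δ)_D) ]^0.5625.
s_R/(n + δ)_R = 0.15/0.074 = 2.0270; s_D/(n + δ)_D = 0.15/0.045 = 3.3333.
Ratio = (2.0270/3.3333)^0.5625 = 0.6081^0.5625 ≈ 0.7559

ratio ≈ 0.76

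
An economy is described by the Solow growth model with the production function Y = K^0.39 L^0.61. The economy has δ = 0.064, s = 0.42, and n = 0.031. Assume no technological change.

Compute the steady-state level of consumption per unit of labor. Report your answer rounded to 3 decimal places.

At the steady state, Δk = 0, so s·k^α = (n + δ)·k.
Dividing both sides by k: k^(1−α) = s / (n + δ).
k^0.61 = 0.42 / (0.031 + 0.064) = 0.42 / 0.095 = 4.4211
k* = 4.4211^(1/0.61) ≈ 11.4353
y* = (k*)^α = 11.4353^0.39 ≈ 2.5865
c* = (1 − s)·y* = (1 − 0.42) × 2.5865 ≈ 1.5002

c* ≈ 1.500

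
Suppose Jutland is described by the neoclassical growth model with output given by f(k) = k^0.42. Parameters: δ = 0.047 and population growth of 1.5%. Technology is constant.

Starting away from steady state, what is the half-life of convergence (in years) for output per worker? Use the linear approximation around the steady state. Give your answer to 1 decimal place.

Near the steady state the convergence rate is λ = (1 − α)(n + δ).
λ = (1 − 0.42) × 0.062 = 0.58 × 0.062 = 0.03596
Half-life = ln 2 / λ = 0.6931 / 0.03596 ≈ 19.27 years

t_½ ≈ 19.3 years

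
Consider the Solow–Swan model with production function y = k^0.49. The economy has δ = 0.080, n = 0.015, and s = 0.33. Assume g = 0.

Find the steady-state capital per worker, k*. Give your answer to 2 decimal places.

k* = 11.49

In steady state, investment equals break-even investment: s·k^α = (n + δ)·k.
Dividing both sides by k: k^(1−α) = s / (n + δ).
k^0.51 = 0.33 / (0.015 + 0.080) = 0.33 / 0.095 = 3.4737
k* = 3.4737^(1/0.51) ≈ 11.4915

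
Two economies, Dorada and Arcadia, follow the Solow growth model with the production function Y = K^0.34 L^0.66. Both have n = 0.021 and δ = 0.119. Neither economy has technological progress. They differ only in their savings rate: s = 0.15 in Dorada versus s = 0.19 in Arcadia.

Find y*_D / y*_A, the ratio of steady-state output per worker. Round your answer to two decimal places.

Steady-state y* = [s/(n + δ)]^(α/(1−α)), so the ratio is [ (s_D/(n + δ)_D) / (s_A/(n + δ)_A) ]^0.5152.
s_D/(n + δ)_D = 0.15/0.140 = 1.0714; s_A/(n + δ)_A = 0.19/0.140 = 1.3571.
Ratio = (1.0714/1.3571)^0.5152 = 0.7895^0.5152 ≈ 0.8854

ratio ≈ 0.89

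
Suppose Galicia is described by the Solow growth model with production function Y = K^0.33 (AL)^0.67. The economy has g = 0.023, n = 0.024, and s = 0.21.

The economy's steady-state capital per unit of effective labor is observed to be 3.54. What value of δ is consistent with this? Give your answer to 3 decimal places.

Steady state requires s·f(k) = (n + g + δ)·k, i.e. s·k^α = (n + g + δ)·k.
So s / (n + g + δ) = (k*)^(1−α) = 3.54^0.67 = 2.3326.
Therefore n + g + δ = s / 2.3326 = 0.21 / 2.3326 = 0.0900, so δ = 0.0900 − 0.047 = 0.0430.

δ ≈ 0.043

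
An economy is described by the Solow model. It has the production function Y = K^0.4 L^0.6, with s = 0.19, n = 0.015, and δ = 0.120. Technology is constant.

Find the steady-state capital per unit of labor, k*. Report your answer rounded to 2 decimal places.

k* ≈ 1.77

Steady state requires s·f(k) = (n + δ)·k, i.e. s·k^α = (n + δ)·k.
Dividing both sides by k: k^(1−α) = s / (n + δ).
k^0.6 = 0.19 / (0.015 + 0.120) = 0.19 / 0.135 = 1.4074
k* = 1.4074^(1/0.6) ≈ 1.7675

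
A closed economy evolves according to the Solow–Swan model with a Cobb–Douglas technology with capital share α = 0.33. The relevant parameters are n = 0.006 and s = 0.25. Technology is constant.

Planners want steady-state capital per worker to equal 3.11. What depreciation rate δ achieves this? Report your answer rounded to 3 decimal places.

In steady state, investment equals break-even investment: s·k^α = (n + δ)·k.
So s / (n + δ) = (k*)^(1−α) = 3.11^0.67 = 2.1387.
Therefore n + δ = s / 2.1387 = 0.25 / 2.1387 = 0.1169, so δ = 0.1169 − 0.006 = 0.1109.

δ ≈ 0.111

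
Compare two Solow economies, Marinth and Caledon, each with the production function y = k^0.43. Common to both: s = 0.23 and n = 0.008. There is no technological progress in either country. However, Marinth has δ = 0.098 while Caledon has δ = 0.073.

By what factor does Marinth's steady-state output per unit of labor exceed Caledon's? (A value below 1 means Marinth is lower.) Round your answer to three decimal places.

Steady-state y* = [s/(n + δ)]^(α/(1−α)), so the ratio is [ (s_M/(n + δ)_M) / (s_C/(n + δ)_C) ]^0.7544.
s_M/(n + δ)_M = 0.23/0.106 = 2.1698; s_C/(n + δ)_C = 0.23/0.081 = 2.8395.
Ratio = (2.1698/2.8395)^0.7544 = 0.7641^0.7544 ≈ 0.8163

ratio ≈ 0.816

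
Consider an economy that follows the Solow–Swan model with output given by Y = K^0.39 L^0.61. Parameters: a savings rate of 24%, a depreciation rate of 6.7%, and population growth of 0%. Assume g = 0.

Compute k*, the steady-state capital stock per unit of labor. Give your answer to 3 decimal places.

Steady state requires s·f(k) = (n + δ)·k, i.e. s·k^α = (n + δ)·k.
Dividing both sides by k: k^(1−α) = s / (n + δ).
k^0.61 = 0.24 / (0.000 + 0.067) = 0.24 / 0.067 = 3.5821
k* = 3.5821^(1/0.61) ≈ 8.0988

k* = 8.099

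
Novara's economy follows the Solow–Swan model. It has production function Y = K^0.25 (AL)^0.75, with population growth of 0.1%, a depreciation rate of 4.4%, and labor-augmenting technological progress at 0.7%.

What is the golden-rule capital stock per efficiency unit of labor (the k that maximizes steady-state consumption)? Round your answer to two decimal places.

The golden rule sets f'(k) = n + g + δ, i.e. α·k^(α−1) = n + g + δ.
So k^(1−α) = α / (n + g + δ) = 0.25 / 0.052 = 4.8077.
k_gold = 4.8077^(1/0.75) ≈ 8.1143

k_gold ≈ 8.11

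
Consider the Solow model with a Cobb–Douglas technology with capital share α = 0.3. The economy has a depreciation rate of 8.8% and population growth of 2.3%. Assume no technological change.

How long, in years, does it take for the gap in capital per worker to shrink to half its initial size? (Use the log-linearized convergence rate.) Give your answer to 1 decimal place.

about 8.9 years

Near the steady state the convergence rate is λ = (1 − α)(n + δ).
λ = (1 − 0.3) × 0.111 = 0.7 × 0.111 = 0.0777
Half-life = ln 2 / λ = 0.6931 / 0.0777 ≈ 8.92 years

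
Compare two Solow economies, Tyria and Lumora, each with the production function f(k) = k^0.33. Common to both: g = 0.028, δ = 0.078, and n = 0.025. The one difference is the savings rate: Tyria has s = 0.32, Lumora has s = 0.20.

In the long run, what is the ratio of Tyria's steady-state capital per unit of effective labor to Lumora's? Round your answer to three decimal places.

Steady-state k* = [s/(n + g + δ)]^(1/(1−α)), so the ratio is [ (s_T/(n + g + δ)_T) / (s_L/(n + g + δ)_L) ]^1.4925.
s_T/(n + g + δ)_T = 0.32/0.131 = 2.4427; s_L/(n + g + δ)_L = 0.20/0.131 = 1.5267.
Ratio = (2.4427/1.5267)^1.4925 = 1.6000^1.4925 ≈ 2.0167

k*_T / k*_L ≈ 2.017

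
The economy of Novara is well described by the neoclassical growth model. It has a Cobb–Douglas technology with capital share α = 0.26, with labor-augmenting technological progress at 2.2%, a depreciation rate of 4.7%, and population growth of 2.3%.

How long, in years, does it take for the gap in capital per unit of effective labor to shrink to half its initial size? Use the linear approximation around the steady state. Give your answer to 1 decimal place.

Near the steady state the convergence rate is λ = (1 − α)(n + g + δ).
λ = (1 − 0.26) × 0.092 = 0.74 × 0.092 = 0.06808
Half-life = ln 2 / λ = 0.6931 / 0.06808 ≈ 10.18 years

about 10.2 years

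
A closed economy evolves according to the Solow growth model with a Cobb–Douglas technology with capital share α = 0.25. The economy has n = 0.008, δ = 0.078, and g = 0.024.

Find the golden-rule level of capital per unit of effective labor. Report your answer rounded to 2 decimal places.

k_gold ≈ 2.99

The golden rule sets f'(k) = n + g + δ, i.e. α·k^(α−1) = n + g + δ.
So k^(1−α) = α / (n + g + δ) = 0.25 / 0.110 = 2.2727.
k_gold = 2.2727^(1/0.75) ≈ 2.9881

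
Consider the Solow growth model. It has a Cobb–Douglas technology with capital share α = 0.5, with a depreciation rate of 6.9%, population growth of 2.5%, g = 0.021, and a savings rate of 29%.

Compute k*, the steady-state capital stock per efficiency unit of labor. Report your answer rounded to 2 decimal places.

k* = 6.36

Steady state requires s·f(k) = (n + g + δ)·k, i.e. s·k^α = (n + g + δ)·k.
Rearranging, k^(1−α) = s / (n + g + δ).
k^0.5 = 0.29 / (0.025 + 0.021 + 0.069) = 0.29 / 0.115 = 2.5217
k* = 2.5217^(1/0.5) ≈ 6.3590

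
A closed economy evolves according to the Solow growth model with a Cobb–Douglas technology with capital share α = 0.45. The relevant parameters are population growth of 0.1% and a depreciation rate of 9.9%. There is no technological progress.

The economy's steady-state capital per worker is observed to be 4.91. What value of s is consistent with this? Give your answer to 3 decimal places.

s ≈ 0.240

In steady state, investment equals break-even investment: s·k^α = (n + δ)·k.
So s / (n + δ) = (k*)^(1−α) = 4.91^0.55 = 2.3994.
Therefore s = 2.3994 × (n + δ) = 2.3994 × 0.100 = 0.2399.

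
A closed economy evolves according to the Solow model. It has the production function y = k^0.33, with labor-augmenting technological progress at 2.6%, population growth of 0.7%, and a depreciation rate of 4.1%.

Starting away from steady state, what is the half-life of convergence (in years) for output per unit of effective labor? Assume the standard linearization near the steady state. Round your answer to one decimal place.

about 14.0 years

Near the steady state the convergence rate is λ = (1 − α)(n + g + δ).
λ = (1 − 0.33) × 0.074 = 0.67 × 0.074 = 0.04958
Half-life = ln 2 / λ = 0.6931 / 0.04958 ≈ 13.98 years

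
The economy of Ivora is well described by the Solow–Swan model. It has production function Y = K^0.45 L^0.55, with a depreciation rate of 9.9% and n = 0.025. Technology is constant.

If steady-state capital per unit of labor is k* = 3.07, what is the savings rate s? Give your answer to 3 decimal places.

In steady state, investment equals break-even investment: s·k^α = (n + δ)·k.
So s / (n + δ) = (k*)^(1−α) = 3.07^0.55 = 1.8532.
Therefore s = 1.8532 × (n + δ) = 1.8532 × 0.124 = 0.2298.

s ≈ 0.230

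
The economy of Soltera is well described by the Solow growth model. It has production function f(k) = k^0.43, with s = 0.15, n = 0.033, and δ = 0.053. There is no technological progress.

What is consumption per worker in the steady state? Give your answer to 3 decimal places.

At the steady state, Δk = 0, so s·k^α = (n + δ)·k.
Dividing both sides by k: k^(1−α) = s / (n + δ).
k^0.57 = 0.15 / (0.033 + 0.053) = 0.15 / 0.086 = 1.7442
k* = 1.7442^(1/0.57) ≈ 2.6537
y* = (k*)^α = 2.6537^0.43 ≈ 1.5214
c* = (1 − s)·y* = (1 − 0.15) × 1.5214 ≈ 1.2932

c* = 1.293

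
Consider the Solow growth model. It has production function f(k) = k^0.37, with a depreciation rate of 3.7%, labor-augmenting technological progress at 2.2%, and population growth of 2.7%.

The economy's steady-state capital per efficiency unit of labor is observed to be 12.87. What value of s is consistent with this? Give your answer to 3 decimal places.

s ≈ 0.430

In steady state, investment equals break-even investment: s·k^α = (n + g + δ)·k.
So s / (n + g + δ) = (k*)^(1−α) = 12.87^0.63 = 5.0007.
Therefore s = 5.0007 × (n + g + δ) = 5.0007 × 0.086 = 0.4301.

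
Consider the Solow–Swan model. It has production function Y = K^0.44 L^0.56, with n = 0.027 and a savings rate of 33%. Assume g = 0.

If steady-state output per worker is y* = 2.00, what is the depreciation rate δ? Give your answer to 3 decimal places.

δ ≈ 0.110

At the steady state, Δk = 0, so s·k^α = (n + δ)·k.
Since y* = [s/(n + δ)]^(α/(1−α)), we have s/(n + δ) = (y*)^((1−α)/α) = 2.00^1.2727 = 2.4161.
Therefore n + δ = s / 2.4161 = 0.33 / 2.4161 = 0.1366, so δ = 0.1366 − 0.027 = 0.1096.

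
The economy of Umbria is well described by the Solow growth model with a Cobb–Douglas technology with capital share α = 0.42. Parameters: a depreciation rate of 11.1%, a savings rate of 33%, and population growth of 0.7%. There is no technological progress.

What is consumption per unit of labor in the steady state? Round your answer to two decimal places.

In steady state, investment equals break-even investment: s·k^α = (n + δ)·k.
Rearranging, k^(1−α) = s / (n + δ).
k^0.58 = 0.33 / (0.007 + 0.111) = 0.33 / 0.118 = 2.7966
k* = 2.7966^(1/0.58) ≈ 5.8891
y* = (k*)^α = 5.8891^0.42 ≈ 2.1058
c* = (1 − s)·y* = (1 − 0.33) × 2.1058 ≈ 1.4109

c* = 1.41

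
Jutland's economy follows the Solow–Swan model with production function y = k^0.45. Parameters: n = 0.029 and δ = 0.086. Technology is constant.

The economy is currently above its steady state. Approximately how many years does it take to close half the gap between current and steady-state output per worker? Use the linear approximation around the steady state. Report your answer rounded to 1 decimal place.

t_½ ≈ 11.0 years

Near the steady state the convergence rate is λ = (1 − α)(n + δ).
λ = (1 − 0.45) × 0.115 = 0.55 × 0.115 = 0.06325
Half-life = ln 2 / λ = 0.6931 / 0.06325 ≈ 10.96 years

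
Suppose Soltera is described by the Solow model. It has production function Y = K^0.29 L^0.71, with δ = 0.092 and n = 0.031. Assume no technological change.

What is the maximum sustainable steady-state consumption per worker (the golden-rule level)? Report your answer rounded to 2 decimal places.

At the golden rule, f'(k) = n + δ, so α·k^(α−1) = n + δ and k_gold = (α/(n + δ))^(1/(1−α)).
k_gold = (0.29/0.123)^(1/0.71) = 2.3577^1.4085 ≈ 3.3470
c_gold = f(k_gold) − (n + δ)·k_gold = 1.4195 − 0.123×3.3470 ≈ 1.0078

c_gold ≈ 1.01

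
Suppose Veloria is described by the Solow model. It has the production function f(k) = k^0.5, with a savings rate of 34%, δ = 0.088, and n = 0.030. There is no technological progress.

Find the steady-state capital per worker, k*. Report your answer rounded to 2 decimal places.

k* ≈ 8.30

In steady state, investment equals break-even investment: s·k^α = (n + δ)·k.
Rearranging, k^(1−α) = s / (n + δ).
k^0.5 = 0.34 / (0.030 + 0.088) = 0.34 / 0.118 = 2.8814
k* = 2.8814^(1/0.5) ≈ 8.3025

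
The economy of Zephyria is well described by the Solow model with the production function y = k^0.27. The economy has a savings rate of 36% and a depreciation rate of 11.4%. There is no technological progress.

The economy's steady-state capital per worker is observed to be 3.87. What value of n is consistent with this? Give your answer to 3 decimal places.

Steady state requires s·f(k) = (n + δ)·k, i.e. s·k^α = (n + δ)·k.
So s / (n + δ) = (k*)^(1−α) = 3.87^0.73 = 2.6855.
Therefore n + δ = s / 2.6855 = 0.36 / 2.6855 = 0.1341, so n = 0.1341 − 0.114 = 0.0201.

n ≈ 0.020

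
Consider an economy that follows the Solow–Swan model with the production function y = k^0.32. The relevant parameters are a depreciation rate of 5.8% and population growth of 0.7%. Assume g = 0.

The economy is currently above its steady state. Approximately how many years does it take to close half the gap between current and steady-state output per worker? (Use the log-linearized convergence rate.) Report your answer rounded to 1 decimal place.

half-life ≈ 15.7 years

Near the steady state the convergence rate is λ = (1 − α)(n + δ).
λ = (1 − 0.32) × 0.065 = 0.68 × 0.065 = 0.0442
Half-life = ln 2 / λ = 0.6931 / 0.0442 ≈ 15.68 years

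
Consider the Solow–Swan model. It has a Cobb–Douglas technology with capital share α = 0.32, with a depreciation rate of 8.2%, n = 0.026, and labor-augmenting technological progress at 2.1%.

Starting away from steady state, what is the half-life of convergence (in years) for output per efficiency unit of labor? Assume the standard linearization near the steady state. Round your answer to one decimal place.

Near the steady state the convergence rate is λ = (1 − α)(n + g + δ).
λ = (1 − 0.32) × 0.129 = 0.68 × 0.129 = 0.08772
Half-life = ln 2 / λ = 0.6931 / 0.08772 ≈ 7.90 years

half-life ≈ 7.9 years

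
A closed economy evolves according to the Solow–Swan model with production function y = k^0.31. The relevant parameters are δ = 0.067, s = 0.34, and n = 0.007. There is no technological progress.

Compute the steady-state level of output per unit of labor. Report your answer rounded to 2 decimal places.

Steady state requires s·f(k) = (n + δ)·k, i.e. s·k^α = (n + δ)·k.
Rearranging, k^(1−α) = s / (n + δ).
k^0.69 = 0.34 / (0.007 + 0.067) = 0.34 / 0.074 = 4.5946
k* = 4.5946^(1/0.69) ≈ 9.1155
y* = (k*)^α = 9.1155^0.31 ≈ 1.9840

y* ≈ 1.98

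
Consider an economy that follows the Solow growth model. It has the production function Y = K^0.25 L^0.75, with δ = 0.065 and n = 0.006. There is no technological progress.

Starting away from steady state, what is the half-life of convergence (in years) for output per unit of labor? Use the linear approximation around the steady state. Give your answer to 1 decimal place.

half-life ≈ 13.0 years

Near the steady state the convergence rate is λ = (1 − α)(n + δ).
λ = (1 − 0.25) × 0.071 = 0.75 × 0.071 = 0.05325
Half-life = ln 2 / λ = 0.6931 / 0.05325 ≈ 13.02 years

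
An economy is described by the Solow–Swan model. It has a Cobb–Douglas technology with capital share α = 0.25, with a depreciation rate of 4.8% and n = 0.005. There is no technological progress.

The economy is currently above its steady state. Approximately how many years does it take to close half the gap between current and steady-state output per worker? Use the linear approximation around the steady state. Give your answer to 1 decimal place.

Near the steady state the convergence rate is λ = (1 − α)(n + δ).
λ = (1 − 0.25) × 0.053 = 0.75 × 0.053 = 0.03975
Half-life = ln 2 / λ = 0.6931 / 0.03975 ≈ 17.44 years

about 17.4 years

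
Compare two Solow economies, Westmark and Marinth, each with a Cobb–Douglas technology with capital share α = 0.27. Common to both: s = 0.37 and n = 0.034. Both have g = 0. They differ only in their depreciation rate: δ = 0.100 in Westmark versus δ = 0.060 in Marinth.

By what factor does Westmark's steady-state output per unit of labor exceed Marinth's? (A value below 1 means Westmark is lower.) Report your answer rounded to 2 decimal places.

y*_W / y*_M ≈ 0.88

Steady-state y* = [s/(n + δ)]^(α/(1−α)), so the ratio is [ (s_W/(n + δ)_W) / (s_M/(n + δ)_M) ]^0.3699.
s_W/(n + δ)_W = 0.37/0.134 = 2.7612; s_M/(n + δ)_M = 0.37/0.094 = 3.9362.
Ratio = (2.7612/3.9362)^0.3699 = 0.7015^0.3699 ≈ 0.8771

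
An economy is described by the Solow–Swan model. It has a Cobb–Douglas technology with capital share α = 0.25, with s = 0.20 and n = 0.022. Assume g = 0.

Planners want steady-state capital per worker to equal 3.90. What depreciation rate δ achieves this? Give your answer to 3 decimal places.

Steady state requires s·f(k) = (n + δ)·k, i.e. s·k^α = (n + δ)·k.
So s / (n + δ) = (k*)^(1−α) = 3.90^0.75 = 2.7752.
Therefore n + δ = s / 2.7752 = 0.20 / 2.7752 = 0.0721, so δ = 0.0721 − 0.022 = 0.0501.

δ ≈ 0.050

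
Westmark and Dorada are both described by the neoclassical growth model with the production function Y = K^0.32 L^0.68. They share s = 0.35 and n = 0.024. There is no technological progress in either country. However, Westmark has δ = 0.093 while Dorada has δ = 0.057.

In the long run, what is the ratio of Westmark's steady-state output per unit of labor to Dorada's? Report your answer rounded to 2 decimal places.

y*_W / y*_D ≈ 0.84

Steady-state y* = [s/(n + δ)]^(α/(1−α)), so the ratio is [ (s_W/(n + δ)_W) / (s_D/(n + δ)_D) ]^0.4706.
s_W/(n + δ)_W = 0.35/0.117 = 2.9915; s_D/(n + δ)_D = 0.35/0.081 = 4.3210.
Ratio = (2.9915/4.3210)^0.4706 = 0.6923^0.4706 ≈ 0.8411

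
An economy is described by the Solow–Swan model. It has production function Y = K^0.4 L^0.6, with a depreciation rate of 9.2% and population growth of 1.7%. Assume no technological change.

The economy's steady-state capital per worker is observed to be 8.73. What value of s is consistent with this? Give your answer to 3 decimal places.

Steady state requires s·f(k) = (n + δ)·k, i.e. s·k^α = (n + δ)·k.
So s / (n + δ) = (k*)^(1−α) = 8.73^0.6 = 3.6695.
Therefore s = 3.6695 × (n + δ) = 3.6695 × 0.109 = 0.4000.

s ≈ 0.400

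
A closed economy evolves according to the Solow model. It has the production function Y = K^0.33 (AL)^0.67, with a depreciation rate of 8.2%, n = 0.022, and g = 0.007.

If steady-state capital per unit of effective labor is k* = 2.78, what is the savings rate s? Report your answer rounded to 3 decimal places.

Steady state requires s·f(k) = (n + g + δ)·k, i.e. s·k^α = (n + g + δ)·k.
So s / (n + g + δ) = (k*)^(1−α) = 2.78^0.67 = 1.9839.
Therefore s = 1.9839 × (n + g + δ) = 1.9839 × 0.111 = 0.2202.

s ≈ 0.220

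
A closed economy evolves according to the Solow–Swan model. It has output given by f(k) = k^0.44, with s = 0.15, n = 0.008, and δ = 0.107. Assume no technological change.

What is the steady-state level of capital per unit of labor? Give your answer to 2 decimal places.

k* ≈ 1.61

Steady state requires s·f(k) = (n + δ)·k, i.e. s·k^α = (n + δ)·k.
Rearranging, k^(1−α) = s / (n + δ).
k^0.56 = 0.15 / (0.008 + 0.107) = 0.15 / 0.115 = 1.3043
k* = 1.3043^(1/0.56) ≈ 1.6071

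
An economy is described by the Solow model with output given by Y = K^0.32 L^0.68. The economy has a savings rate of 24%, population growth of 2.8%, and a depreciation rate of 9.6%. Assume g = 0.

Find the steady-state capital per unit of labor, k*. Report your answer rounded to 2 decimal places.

k* = 2.64

In steady state, investment equals break-even investment: s·k^α = (n + δ)·k.
Rearranging, k^(1−α) = s / (n + δ).
k^0.68 = 0.24 / (0.028 + 0.096) = 0.24 / 0.124 = 1.9355
k* = 1.9355^(1/0.68) ≈ 2.6409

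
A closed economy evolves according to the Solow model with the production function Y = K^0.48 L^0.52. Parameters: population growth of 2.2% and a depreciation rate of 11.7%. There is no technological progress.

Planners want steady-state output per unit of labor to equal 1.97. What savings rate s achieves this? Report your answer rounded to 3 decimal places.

s ≈ 0.290

In steady state, investment equals break-even investment: s·k^α = (n + δ)·k.
Since y* = [s/(n + δ)]^(α/(1−α)), we have s/(n + δ) = (y*)^((1−α)/α) = 1.97^1.0833 = 2.0845.
Therefore s = 2.0845 × (n + δ) = 2.0845 × 0.139 = 0.2897.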